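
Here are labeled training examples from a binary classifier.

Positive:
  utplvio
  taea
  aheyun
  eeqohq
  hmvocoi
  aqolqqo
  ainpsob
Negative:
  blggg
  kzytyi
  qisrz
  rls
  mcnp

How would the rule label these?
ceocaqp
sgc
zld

Positive, Negative, Negative

All 'Positive' examples share one property — has ≥ 2 vowels — and every 'Negative' example lacks it.
ceocaqp: 3 vowels, matches → Positive.
sgc: 0 vowels, doesn't qualify → Negative.
zld: 0 vowels, doesn't qualify → Negative.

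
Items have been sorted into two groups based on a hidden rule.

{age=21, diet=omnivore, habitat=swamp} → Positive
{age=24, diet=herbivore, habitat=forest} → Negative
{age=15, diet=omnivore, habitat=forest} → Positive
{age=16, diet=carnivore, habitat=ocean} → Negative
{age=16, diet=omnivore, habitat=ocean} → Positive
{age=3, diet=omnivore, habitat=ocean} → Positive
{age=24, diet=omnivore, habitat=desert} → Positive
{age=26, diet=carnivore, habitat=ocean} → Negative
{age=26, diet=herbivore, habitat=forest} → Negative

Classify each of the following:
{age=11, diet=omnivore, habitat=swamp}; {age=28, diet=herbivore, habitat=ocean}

Positive, Negative

Looking at the examples, the only property every 'Positive' case has and every 'Negative' case lacks is: diet is omnivore.
{age=11, diet=omnivore, habitat=swamp}: Positive (diet is omnivore). {age=28, diet=herbivore, habitat=ocean}: Negative (diet is herbivore).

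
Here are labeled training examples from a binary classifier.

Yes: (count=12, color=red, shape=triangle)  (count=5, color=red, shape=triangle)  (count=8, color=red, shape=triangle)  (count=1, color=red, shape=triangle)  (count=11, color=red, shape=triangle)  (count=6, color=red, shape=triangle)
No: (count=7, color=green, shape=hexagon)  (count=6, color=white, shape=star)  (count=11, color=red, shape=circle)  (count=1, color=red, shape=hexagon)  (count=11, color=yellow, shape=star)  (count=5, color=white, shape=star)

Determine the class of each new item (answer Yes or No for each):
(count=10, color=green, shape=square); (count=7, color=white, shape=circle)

No, No

Comparing the two groups points to one rule — shape is triangle.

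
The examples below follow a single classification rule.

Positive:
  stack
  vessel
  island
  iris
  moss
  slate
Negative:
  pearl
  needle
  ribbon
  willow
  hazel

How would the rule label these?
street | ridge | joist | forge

Positive, Negative, Positive, Negative

The pattern is that an item is 'Positive' exactly when: contains 's'.
street: Positive (has 's').
ridge: Negative (no 's').
joist: Positive (has 's').
forge: Negative (no 's').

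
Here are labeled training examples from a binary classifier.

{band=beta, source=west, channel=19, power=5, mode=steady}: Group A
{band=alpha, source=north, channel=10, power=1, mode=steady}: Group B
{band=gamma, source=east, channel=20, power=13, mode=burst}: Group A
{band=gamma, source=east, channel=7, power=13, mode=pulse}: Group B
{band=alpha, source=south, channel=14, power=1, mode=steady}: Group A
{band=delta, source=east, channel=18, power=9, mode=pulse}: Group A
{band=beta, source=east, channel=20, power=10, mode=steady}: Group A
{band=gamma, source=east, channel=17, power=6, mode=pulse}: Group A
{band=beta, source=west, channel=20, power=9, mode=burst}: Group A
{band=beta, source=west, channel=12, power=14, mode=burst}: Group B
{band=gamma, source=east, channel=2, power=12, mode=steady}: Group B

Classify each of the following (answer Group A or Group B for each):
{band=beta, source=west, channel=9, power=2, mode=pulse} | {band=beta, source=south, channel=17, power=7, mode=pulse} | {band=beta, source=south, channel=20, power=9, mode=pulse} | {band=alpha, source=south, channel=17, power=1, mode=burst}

Group B, Group A, Group A, Group A

Rule: channel ≥ 14. This holds for each 'Group A' example and fails for each 'Group B' one.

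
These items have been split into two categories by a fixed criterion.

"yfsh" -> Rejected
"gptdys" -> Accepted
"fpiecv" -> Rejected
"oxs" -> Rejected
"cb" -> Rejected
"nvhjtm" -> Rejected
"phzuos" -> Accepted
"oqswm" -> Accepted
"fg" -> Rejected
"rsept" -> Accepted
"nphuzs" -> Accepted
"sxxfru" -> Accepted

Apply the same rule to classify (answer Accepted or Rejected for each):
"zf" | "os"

The rule appears to be: length ≥ 5 AND contains 's'.
"zf": length 2, no 's' — fails the rule, so Rejected. "os": length 2, has 's' — fails the rule, so Rejected.

Rejected, Rejected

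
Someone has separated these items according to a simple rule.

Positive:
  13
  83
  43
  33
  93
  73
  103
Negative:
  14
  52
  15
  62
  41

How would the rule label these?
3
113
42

Positive, Positive, Negative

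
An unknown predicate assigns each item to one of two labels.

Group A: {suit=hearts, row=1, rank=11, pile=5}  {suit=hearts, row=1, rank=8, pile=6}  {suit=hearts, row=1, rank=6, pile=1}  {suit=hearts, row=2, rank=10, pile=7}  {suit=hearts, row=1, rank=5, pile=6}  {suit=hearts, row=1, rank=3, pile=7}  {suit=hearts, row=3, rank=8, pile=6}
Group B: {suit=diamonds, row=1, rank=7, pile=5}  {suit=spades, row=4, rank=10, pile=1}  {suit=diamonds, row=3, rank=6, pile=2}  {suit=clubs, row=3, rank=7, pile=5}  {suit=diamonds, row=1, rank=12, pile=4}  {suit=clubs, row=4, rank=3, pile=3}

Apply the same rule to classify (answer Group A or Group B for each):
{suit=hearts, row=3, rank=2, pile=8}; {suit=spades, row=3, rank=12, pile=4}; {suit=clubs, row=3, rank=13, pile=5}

Group A, Group B, Group B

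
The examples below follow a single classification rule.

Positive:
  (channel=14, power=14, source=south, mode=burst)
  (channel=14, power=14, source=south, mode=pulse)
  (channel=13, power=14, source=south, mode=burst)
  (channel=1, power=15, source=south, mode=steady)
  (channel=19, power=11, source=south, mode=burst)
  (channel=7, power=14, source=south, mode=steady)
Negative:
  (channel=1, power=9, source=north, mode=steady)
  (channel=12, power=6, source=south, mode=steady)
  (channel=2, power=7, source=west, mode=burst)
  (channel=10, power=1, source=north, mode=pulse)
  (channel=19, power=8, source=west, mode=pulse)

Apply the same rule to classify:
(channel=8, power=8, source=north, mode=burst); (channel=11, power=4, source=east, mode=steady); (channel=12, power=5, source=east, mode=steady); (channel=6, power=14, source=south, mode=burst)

The classifier is using: power ≥ 11.
(channel=8, power=8, source=north, mode=burst): power = 8 — doesn't qualify, so Negative.
(channel=11, power=4, source=east, mode=steady): power = 4 — doesn't qualify, so Negative.
(channel=12, power=5, source=east, mode=steady): power = 5 — doesn't qualify, so Negative.
(channel=6, power=14, source=south, mode=burst): power = 14 — qualifies, so Positive.

Negative, Negative, Negative, Positive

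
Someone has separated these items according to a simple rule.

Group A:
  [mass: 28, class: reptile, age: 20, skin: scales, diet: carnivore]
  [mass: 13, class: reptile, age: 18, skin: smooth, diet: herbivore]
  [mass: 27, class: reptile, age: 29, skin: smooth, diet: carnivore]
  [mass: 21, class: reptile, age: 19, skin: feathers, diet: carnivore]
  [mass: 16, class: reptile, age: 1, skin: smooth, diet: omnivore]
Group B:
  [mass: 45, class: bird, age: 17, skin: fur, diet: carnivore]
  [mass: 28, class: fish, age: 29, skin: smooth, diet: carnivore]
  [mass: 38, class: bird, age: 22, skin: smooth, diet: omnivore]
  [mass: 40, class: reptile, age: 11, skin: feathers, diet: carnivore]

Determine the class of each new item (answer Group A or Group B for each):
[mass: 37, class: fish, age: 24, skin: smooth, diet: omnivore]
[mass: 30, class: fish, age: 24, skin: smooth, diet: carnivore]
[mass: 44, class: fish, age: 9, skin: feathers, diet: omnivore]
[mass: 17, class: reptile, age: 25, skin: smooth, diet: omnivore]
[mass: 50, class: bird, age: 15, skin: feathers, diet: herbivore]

The common property of the 'Group A' items is: class is reptile AND mass ≤ 28. No 'Group B' item has it.
[mass: 37, class: fish, age: 24, skin: smooth, diet: omnivore]: Group B (class is fish, mass = 37). [mass: 30, class: fish, age: 24, skin: smooth, diet: carnivore]: Group B (class is fish, mass = 30). [mass: 44, class: fish, age: 9, skin: feathers, diet: omnivore]: Group B (class is fish, mass = 44). [mass: 17, class: reptile, age: 25, skin: smooth, diet: omnivore]: Group A (class is reptile, mass = 17). [mass: 50, class: bird, age: 15, skin: feathers, diet: herbivore]: Group B (class is bird, mass = 50).

Group B, Group B, Group B, Group A, Group B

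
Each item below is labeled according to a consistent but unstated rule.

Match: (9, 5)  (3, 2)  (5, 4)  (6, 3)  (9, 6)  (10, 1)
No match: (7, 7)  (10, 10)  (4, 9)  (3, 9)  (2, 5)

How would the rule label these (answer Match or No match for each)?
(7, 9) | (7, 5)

No match, Match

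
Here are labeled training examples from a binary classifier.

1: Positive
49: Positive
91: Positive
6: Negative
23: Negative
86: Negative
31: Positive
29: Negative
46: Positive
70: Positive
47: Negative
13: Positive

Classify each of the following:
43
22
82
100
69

Positive, Positive, Positive, Positive, Negative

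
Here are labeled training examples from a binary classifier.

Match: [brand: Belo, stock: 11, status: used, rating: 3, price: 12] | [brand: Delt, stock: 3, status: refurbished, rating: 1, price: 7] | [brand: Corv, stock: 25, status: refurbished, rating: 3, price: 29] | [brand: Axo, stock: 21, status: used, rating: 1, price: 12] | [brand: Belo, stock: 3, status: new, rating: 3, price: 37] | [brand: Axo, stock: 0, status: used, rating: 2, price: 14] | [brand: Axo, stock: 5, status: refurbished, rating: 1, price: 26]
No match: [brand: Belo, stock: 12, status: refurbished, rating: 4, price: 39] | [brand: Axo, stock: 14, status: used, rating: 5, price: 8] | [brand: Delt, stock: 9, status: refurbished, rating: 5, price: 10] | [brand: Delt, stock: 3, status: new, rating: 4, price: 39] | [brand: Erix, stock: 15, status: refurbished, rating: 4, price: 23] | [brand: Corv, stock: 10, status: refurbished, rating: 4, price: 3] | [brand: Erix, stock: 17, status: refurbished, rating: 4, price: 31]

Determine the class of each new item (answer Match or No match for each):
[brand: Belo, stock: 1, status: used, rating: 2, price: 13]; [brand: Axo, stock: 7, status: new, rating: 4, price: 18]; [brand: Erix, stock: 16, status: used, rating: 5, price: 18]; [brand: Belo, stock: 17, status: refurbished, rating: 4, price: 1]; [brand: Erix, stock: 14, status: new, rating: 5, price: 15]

Match, No match, No match, No match, No match

The common property of the 'Match' items is: rating ≤ 3. No 'No match' item has it.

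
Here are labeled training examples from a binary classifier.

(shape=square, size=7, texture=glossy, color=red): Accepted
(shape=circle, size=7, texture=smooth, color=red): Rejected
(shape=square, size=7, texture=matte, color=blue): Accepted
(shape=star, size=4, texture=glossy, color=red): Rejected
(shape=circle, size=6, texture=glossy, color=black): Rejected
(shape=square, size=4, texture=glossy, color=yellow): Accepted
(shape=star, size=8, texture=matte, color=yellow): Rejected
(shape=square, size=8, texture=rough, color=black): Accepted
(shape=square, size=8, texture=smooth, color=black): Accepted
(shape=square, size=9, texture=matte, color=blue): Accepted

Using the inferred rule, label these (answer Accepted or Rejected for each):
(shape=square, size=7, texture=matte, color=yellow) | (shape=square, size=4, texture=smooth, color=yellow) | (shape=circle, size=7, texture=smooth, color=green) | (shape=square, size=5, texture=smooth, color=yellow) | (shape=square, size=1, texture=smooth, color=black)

Accepted, Accepted, Rejected, Accepted, Accepted

Checking candidate rules against both groups, what survives is: shape is square.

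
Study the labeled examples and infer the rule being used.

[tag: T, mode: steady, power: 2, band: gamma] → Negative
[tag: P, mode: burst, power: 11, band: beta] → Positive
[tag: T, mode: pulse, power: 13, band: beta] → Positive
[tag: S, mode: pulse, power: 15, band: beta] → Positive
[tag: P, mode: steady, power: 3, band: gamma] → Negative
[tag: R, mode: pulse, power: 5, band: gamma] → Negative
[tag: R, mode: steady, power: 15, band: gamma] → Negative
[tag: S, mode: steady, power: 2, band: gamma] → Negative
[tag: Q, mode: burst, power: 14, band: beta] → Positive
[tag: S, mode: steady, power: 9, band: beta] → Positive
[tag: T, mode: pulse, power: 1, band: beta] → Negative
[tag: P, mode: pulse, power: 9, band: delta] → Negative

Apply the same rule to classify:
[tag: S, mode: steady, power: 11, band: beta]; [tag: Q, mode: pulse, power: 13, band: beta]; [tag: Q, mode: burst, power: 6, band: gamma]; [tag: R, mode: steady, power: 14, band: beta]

The pattern is that an item is 'Positive' exactly when: band is beta AND power ≥ 2.
Positive: [tag: S, mode: steady, power: 11, band: beta], since band is beta, power = 11.
Positive: [tag: Q, mode: pulse, power: 13, band: beta], since band is beta, power = 13.
Negative: [tag: Q, mode: burst, power: 6, band: gamma], since band is gamma, power = 6.
Positive: [tag: R, mode: steady, power: 14, band: beta], since band is beta, power = 14.

Positive, Positive, Negative, Positive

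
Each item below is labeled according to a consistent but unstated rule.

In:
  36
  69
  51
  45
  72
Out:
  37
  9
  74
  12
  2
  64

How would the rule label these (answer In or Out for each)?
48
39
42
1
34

In, In, In, Out, Out

The classifier is using: multiple of 3 AND at least 36.
48: In (48 = 3·16, 48 ≥ 36).
39: In (39 = 3·13, 39 ≥ 36).
42: In (42 = 3·14, 42 ≥ 36).
1: Out (1 = 3·0 + 1, 1 < 36).
34: Out (34 = 3·11 + 1, 34 < 36).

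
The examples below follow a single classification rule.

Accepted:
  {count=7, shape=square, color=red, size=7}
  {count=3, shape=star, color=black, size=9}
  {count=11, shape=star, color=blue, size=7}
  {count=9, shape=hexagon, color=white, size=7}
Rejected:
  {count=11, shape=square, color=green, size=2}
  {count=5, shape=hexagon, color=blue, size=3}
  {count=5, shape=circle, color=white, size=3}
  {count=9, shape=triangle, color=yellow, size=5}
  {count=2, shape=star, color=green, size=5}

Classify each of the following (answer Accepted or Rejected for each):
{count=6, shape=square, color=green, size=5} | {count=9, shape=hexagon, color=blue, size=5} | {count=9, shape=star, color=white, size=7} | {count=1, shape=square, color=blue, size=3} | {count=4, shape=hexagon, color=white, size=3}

Rejected, Rejected, Accepted, Rejected, Rejected

The simplest hypothesis consistent with all the labels is: size ≥ 7.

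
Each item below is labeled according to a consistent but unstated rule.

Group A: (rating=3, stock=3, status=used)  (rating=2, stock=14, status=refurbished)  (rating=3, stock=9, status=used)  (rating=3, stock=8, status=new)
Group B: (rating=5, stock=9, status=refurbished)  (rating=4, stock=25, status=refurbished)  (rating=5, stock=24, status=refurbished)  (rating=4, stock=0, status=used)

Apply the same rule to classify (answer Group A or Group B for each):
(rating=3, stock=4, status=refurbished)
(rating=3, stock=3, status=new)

Group A, Group A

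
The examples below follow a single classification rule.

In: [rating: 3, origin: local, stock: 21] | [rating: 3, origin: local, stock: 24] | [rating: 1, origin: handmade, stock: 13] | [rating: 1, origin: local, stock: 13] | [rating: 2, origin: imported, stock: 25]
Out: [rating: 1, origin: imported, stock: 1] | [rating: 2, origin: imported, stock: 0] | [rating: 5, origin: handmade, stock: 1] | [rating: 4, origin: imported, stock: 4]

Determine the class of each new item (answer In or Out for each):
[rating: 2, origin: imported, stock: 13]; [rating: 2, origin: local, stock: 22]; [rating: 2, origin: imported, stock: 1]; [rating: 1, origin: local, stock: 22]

The common property of the 'In' items is: stock ≥ 13. No 'Out' item has it.
[rating: 2, origin: imported, stock: 13]: stock = 13 — qualifies, so In. [rating: 2, origin: local, stock: 22]: stock = 22 — qualifies, so In. [rating: 2, origin: imported, stock: 1]: stock = 1 — does not satisfy this, so Out. [rating: 1, origin: local, stock: 22]: stock = 22 — qualifies, so In.

In, In, Out, In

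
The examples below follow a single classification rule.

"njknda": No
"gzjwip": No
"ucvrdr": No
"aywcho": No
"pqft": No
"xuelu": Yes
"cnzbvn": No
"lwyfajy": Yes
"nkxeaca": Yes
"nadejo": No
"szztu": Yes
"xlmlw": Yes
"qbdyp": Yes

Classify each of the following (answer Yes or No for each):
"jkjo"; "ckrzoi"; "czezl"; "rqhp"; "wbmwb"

Every 'Yes' example satisfies: odd length. None of the 'No' examples do.
"jkjo" → length 4 → No.
"ckrzoi" → length 6 → No.
"czezl" → length 5 → Yes.
"rqhp" → length 4 → No.
"wbmwb" → length 5 → Yes.

No, No, Yes, No, Yes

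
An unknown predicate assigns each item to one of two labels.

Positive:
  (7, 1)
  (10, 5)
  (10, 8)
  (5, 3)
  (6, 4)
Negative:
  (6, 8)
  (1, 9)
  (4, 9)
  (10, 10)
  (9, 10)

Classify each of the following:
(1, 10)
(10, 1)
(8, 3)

Looking at the examples, the only property every 'Positive' case has and every 'Negative' case lacks is: first > second.
(1, 10): Negative (1 < 10).
(10, 1): Positive (10 > 1).
(8, 3): Positive (8 > 3).

Negative, Positive, Positive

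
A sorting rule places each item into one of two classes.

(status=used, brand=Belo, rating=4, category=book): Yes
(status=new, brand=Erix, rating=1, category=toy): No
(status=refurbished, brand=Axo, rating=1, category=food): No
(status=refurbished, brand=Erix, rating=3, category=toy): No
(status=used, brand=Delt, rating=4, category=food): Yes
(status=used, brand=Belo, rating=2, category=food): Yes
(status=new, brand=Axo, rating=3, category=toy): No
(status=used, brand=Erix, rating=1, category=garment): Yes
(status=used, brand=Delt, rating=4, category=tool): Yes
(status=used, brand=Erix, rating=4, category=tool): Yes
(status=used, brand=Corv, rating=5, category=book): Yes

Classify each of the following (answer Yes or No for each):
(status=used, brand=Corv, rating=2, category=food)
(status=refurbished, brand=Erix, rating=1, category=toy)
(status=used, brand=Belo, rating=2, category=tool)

Checking candidate rules against both groups, what survives is: status is used.
(status=used, brand=Corv, rating=2, category=food): status is used — qualifies, so Yes.
(status=refurbished, brand=Erix, rating=1, category=toy): status is refurbished — fails the rule, so No.
(status=used, brand=Belo, rating=2, category=tool): status is used — qualifies, so Yes.

Yes, No, Yes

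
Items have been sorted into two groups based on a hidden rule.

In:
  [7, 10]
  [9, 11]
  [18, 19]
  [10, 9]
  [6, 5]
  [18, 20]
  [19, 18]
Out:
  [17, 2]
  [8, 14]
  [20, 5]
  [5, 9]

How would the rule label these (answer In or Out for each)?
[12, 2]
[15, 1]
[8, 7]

Out, Out, In

One predicate separates the groups cleanly: |first − second| ≤ 3.
Out: [12, 2], since |12−2| = 10. Out: [15, 1], since |15−1| = 14. In: [8, 7], since |8−7| = 1.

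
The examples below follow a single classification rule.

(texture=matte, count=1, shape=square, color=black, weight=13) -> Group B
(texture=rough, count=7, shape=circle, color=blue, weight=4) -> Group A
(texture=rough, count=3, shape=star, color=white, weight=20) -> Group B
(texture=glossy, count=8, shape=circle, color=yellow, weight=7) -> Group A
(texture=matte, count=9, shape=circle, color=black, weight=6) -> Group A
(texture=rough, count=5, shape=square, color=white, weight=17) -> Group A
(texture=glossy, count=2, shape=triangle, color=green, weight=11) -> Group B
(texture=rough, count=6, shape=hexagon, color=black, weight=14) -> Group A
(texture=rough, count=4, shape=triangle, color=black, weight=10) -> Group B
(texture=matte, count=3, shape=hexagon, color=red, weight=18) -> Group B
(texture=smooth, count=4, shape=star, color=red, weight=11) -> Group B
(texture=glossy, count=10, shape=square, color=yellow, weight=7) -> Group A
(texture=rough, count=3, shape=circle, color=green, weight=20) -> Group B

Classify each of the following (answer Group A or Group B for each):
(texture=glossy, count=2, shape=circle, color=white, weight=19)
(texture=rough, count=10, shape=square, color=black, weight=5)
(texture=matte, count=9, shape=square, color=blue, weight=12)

Group B, Group A, Group A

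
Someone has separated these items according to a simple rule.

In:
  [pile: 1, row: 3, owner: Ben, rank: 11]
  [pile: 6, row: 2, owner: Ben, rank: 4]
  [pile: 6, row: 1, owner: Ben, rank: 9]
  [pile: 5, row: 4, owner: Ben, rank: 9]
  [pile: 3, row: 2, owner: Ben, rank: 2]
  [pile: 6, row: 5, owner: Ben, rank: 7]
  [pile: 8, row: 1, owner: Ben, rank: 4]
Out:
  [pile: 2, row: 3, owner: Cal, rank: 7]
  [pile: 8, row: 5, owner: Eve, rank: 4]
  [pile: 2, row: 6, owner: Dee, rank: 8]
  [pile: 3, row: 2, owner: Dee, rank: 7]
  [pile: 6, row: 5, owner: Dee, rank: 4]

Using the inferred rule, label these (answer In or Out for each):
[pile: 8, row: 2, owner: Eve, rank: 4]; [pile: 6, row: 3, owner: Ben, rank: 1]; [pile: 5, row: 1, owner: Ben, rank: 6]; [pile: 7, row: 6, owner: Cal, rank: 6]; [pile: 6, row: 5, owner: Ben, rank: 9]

Out, In, In, Out, In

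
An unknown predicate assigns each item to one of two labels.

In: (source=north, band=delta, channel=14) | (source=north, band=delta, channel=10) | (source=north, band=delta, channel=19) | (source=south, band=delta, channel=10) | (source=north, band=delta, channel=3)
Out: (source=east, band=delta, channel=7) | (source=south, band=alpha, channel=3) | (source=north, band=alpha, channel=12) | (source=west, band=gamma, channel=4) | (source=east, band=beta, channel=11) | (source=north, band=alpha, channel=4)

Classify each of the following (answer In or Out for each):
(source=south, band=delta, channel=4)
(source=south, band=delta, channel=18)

In, In

The rule appears to be: band is delta AND channel ≠ 7.
(source=south, band=delta, channel=4): In (band is delta, channel = 4).
(source=south, band=delta, channel=18): In (band is delta, channel = 18).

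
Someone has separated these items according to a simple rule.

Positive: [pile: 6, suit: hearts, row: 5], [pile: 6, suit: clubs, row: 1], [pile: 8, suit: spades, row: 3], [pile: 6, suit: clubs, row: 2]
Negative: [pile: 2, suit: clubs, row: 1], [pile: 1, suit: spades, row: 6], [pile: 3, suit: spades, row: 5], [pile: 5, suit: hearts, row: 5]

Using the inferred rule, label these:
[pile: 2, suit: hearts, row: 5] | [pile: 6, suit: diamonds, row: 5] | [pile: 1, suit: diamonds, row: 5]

The simplest hypothesis consistent with all the labels is: pile ≥ 6.
[pile: 2, suit: hearts, row: 5] — pile = 2, hence Negative. [pile: 6, suit: diamonds, row: 5] — pile = 6, hence Positive. [pile: 1, suit: diamonds, row: 5] — pile = 1, hence Negative.

Negative, Positive, Negative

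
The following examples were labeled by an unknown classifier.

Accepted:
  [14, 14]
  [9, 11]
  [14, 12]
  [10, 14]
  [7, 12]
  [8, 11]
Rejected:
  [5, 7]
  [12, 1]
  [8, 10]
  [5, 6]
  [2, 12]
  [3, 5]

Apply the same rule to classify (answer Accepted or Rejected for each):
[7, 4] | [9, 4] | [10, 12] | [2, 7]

The simplest hypothesis consistent with all the labels is: sum ≥ 19.

Rejected, Rejected, Accepted, Rejected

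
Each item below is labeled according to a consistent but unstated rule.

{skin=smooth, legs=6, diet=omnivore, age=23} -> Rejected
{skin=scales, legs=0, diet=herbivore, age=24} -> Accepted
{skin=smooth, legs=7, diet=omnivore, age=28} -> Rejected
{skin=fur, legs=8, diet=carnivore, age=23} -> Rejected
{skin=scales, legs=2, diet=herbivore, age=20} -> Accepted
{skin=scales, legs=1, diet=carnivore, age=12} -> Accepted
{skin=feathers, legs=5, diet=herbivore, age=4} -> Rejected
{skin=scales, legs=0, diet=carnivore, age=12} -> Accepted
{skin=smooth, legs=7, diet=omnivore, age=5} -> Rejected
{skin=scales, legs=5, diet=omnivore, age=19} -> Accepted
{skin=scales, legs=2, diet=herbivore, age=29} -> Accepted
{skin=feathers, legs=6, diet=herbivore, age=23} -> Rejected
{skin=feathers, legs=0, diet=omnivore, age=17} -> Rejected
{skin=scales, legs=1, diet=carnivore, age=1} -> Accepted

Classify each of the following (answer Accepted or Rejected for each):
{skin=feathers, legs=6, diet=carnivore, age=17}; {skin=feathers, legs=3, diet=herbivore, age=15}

Rejected, Rejected

Checking candidate rules against both groups, what survives is: skin is scales.
{skin=feathers, legs=6, diet=carnivore, age=17}: Rejected (skin is feathers).
{skin=feathers, legs=3, diet=herbivore, age=15}: Rejected (skin is feathers).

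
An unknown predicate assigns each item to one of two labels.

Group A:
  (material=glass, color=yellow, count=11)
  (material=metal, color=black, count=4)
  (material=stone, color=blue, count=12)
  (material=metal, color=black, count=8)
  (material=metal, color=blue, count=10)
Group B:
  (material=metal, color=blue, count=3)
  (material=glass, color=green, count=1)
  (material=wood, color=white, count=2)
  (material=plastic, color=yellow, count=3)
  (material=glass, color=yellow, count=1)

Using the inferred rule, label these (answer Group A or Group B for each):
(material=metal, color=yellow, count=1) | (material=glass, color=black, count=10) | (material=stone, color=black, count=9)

Group B, Group A, Group A

One predicate separates the groups cleanly: count ≥ 4.
(material=metal, color=yellow, count=1) — count = 1, hence Group B. (material=glass, color=black, count=10) — count = 10, hence Group A. (material=stone, color=black, count=9) — count = 9, hence Group A.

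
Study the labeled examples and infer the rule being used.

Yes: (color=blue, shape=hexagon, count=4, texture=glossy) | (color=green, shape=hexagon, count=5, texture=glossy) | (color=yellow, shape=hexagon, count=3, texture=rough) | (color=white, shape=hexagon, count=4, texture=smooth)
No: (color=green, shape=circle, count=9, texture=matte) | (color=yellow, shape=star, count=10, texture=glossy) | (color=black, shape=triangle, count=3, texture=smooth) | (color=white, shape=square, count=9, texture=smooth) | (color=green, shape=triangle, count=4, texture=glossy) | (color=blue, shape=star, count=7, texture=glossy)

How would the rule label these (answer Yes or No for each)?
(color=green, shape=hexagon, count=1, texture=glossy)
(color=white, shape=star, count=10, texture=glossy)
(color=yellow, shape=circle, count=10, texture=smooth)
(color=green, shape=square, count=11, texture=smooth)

Yes, No, No, No

Comparing the two groups points to one rule — shape is hexagon.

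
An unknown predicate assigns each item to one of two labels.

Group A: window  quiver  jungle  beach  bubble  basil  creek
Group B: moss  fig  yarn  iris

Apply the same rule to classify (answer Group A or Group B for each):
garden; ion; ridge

Group A, Group B, Group A

The pattern is that an item is 'Group A' exactly when: length ≥ 5.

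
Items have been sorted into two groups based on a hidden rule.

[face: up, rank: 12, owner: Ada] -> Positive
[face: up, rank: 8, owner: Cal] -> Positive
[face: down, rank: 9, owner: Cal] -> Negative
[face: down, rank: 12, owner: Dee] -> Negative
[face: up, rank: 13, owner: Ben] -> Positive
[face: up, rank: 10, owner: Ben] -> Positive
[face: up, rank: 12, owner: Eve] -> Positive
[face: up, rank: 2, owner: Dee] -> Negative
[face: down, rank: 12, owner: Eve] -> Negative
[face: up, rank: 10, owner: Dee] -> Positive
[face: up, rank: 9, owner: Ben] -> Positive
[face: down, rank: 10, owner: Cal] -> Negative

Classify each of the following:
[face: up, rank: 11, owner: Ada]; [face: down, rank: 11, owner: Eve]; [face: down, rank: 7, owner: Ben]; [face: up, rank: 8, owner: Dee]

Positive, Negative, Negative, Positive

The simplest hypothesis consistent with all the labels is: face is up AND rank ≥ 8.
[face: up, rank: 11, owner: Ada]: face is up, rank = 11 — has this property, so Positive.
[face: down, rank: 11, owner: Eve]: face is down, rank = 11 — does not satisfy this, so Negative.
[face: down, rank: 7, owner: Ben]: face is down, rank = 7 — does not satisfy this, so Negative.
[face: up, rank: 8, owner: Dee]: face is up, rank = 8 — has this property, so Positive.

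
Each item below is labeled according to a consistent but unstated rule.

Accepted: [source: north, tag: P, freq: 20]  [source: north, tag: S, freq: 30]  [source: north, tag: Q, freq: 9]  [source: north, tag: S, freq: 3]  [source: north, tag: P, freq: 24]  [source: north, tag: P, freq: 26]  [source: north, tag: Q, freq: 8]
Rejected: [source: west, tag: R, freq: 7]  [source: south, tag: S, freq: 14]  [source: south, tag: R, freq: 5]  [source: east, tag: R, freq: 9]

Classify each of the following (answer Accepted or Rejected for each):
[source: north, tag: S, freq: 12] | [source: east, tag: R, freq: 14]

The distinguishing property — source is north — holds for all the 'Accepted' cases and none of the 'Rejected' cases.
[source: north, tag: S, freq: 12]: source is north, qualifies → Accepted.
[source: east, tag: R, freq: 14]: source is east, fails this test → Rejected.

Accepted, Rejected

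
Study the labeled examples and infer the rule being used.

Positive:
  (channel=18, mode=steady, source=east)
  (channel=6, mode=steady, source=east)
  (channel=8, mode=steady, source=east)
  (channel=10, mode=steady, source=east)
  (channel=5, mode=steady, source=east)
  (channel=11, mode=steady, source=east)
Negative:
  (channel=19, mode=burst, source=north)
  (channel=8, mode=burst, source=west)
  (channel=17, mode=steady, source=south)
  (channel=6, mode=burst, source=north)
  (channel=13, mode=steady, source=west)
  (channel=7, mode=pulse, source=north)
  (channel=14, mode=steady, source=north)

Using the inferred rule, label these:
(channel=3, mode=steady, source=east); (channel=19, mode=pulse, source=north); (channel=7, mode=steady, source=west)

Positive, Negative, Negative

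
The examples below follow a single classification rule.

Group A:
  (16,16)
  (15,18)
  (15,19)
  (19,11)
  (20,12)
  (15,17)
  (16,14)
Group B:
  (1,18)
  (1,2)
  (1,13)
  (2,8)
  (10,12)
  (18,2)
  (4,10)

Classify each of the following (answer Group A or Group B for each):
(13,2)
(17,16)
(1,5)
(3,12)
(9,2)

Rule: sum ≥ 30. This holds for each 'Group A' example and fails for each 'Group B' one.
(13,2) → 13+2 = 15 → Group B.
(17,16) → 17+16 = 33 → Group A.
(1,5) → 1+5 = 6 → Group B.
(3,12) → 3+12 = 15 → Group B.
(9,2) → 9+2 = 11 → Group B.

Group B, Group A, Group B, Group B, Group B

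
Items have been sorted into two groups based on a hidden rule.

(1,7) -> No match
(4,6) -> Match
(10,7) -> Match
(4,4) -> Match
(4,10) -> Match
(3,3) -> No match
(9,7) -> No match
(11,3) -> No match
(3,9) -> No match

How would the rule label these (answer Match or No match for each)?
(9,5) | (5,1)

All 'Match' examples share one property — first is even — and every 'No match' example lacks it.
(9,5): No match (first 9). (5,1): No match (first 5).

No match, No match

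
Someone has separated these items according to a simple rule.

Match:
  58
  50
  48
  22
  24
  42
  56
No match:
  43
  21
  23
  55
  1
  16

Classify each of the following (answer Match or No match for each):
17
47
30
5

One predicate separates the groups cleanly: even AND at least 21.

No match, No match, Match, No match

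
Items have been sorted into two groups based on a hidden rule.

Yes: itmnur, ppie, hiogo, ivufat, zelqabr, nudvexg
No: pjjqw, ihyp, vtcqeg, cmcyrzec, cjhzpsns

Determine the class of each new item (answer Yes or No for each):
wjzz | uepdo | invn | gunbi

No, Yes, No, Yes

All 'Yes' examples share one property — has ≥ 2 vowels — and every 'No' example lacks it.
wjzz → 0 vowels → No. uepdo → 3 vowels → Yes. invn → 1 vowel → No. gunbi → 2 vowels → Yes.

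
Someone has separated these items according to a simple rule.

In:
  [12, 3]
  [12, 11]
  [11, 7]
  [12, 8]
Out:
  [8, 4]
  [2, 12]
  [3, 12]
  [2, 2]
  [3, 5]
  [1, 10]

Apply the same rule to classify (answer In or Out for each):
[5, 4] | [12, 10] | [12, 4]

Out, In, In

The classifier is using: first ≥ 10.
[5, 4]: first 5 — does not pass, so Out.
[12, 10]: first 12 — qualifies, so In.
[12, 4]: first 12 — qualifies, so In.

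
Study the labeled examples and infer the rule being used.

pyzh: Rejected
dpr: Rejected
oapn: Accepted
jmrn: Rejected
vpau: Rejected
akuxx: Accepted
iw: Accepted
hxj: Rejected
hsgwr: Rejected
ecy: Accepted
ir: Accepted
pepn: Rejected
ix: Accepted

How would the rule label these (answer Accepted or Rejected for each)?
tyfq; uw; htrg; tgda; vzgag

Looking at the examples, the only property every 'Accepted' case has and every 'Rejected' case lacks is: starts with a vowel.
tyfq: starts with 't' — doesn't qualify, so Rejected. uw: starts with 'u' — passes, so Accepted. htrg: starts with 'h' — doesn't qualify, so Rejected. tgda: starts with 't' — doesn't qualify, so Rejected. vzgag: starts with 'v' — doesn't qualify, so Rejected.

Rejected, Accepted, Rejected, Rejected, Rejected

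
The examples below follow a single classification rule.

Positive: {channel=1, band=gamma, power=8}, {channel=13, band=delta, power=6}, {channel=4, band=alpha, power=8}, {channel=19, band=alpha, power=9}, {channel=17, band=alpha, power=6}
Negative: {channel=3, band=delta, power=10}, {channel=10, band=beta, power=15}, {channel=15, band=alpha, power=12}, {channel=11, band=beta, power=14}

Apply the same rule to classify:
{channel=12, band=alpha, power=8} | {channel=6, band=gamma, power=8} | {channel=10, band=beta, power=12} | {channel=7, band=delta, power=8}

The common property of the 'Positive' items is: power ≤ 9. No 'Negative' item has it.
{channel=12, band=alpha, power=8} — power = 8, hence Positive.
{channel=6, band=gamma, power=8} — power = 8, hence Positive.
{channel=10, band=beta, power=12} — power = 12, hence Negative.
{channel=7, band=delta, power=8} — power = 8, hence Positive.

Positive, Positive, Negative, Positive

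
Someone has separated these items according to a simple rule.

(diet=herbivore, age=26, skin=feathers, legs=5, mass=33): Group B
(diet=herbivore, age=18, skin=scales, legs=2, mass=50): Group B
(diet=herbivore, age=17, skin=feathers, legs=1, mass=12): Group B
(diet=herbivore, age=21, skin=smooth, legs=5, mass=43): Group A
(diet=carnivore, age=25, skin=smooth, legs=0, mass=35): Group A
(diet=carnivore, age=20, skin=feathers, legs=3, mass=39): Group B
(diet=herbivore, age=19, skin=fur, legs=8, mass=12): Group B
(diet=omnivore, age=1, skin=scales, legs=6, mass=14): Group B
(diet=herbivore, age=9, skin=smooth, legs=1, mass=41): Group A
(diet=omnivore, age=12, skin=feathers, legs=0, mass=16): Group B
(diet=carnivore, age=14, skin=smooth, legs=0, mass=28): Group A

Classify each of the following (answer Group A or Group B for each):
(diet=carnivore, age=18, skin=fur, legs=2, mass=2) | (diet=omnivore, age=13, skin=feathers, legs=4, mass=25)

All 'Group A' examples share one property — skin is smooth — and every 'Group B' example lacks it.

Group B, Group B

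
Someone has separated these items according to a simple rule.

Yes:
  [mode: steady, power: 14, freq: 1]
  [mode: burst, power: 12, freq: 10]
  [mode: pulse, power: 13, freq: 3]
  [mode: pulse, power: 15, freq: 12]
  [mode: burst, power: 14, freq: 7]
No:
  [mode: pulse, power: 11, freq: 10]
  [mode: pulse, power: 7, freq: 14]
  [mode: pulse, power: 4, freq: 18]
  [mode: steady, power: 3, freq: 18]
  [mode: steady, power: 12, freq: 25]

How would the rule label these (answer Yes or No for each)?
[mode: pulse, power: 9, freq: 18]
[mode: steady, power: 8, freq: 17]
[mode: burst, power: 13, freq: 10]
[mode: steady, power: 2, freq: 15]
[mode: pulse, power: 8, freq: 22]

No, No, Yes, No, No

The pattern is that an item is 'Yes' exactly when: power ≥ 12 AND freq ≤ 12.
[mode: pulse, power: 9, freq: 18]: No (power = 9, freq = 18). [mode: steady, power: 8, freq: 17]: No (power = 8, freq = 17). [mode: burst, power: 13, freq: 10]: Yes (power = 13, freq = 10). [mode: steady, power: 2, freq: 15]: No (power = 2, freq = 15). [mode: pulse, power: 8, freq: 22]: No (power = 8, freq = 22).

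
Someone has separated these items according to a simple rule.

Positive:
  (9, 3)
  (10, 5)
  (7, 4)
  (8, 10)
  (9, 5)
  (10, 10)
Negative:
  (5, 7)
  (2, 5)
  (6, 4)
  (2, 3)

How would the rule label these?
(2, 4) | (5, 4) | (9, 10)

Negative, Negative, Positive

A rule that fits every label: first ≥ 7 — true of each 'Positive' example, false of each 'Negative' one.
(2, 4): first 2, does not satisfy this → Negative.
(5, 4): first 5, does not satisfy this → Negative.
(9, 10): first 9, satisfies this → Positive.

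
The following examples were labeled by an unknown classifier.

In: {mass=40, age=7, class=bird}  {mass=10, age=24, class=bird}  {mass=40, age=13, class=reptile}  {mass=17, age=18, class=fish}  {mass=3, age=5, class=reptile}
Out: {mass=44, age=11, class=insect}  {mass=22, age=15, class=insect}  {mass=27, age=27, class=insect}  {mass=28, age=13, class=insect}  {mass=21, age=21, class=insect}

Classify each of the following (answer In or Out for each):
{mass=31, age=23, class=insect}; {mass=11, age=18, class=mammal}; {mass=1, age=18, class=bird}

Out, In, In

The classifier is using: class is not insect.
{mass=31, age=23, class=insect}: Out (class is insect).
{mass=11, age=18, class=mammal}: In (class is mammal).
{mass=1, age=18, class=bird}: In (class is bird).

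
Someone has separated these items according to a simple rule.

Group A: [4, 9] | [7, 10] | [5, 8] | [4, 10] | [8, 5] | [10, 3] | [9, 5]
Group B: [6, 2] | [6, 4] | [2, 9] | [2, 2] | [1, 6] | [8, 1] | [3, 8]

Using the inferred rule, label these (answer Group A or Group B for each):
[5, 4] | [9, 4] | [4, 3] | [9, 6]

Group B, Group A, Group B, Group A

The classifier is using: sum ≥ 13.
[5, 4] — 5+4 = 9, hence Group B.
[9, 4] — 9+4 = 13, hence Group A.
[4, 3] — 4+3 = 7, hence Group B.
[9, 6] — 9+6 = 15, hence Group A.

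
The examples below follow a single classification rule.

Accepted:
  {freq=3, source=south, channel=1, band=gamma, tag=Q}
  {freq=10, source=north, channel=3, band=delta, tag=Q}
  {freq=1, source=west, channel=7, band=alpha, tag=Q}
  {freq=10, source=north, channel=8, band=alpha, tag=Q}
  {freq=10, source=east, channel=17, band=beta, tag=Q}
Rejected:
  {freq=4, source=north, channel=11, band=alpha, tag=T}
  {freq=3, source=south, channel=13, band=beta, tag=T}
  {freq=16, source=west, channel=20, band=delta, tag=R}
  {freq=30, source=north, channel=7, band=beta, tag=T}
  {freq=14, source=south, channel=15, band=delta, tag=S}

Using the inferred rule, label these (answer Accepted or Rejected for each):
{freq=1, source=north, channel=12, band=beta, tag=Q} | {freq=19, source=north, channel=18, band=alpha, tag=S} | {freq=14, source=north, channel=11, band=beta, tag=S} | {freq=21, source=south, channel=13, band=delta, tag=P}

'Accepted' ⟺ tag is Q.
{freq=1, source=north, channel=12, band=beta, tag=Q}: tag is Q — qualifies, so Accepted.
{freq=19, source=north, channel=18, band=alpha, tag=S}: tag is S — lacks this property, so Rejected.
{freq=14, source=north, channel=11, band=beta, tag=S}: tag is S — lacks this property, so Rejected.
{freq=21, source=south, channel=13, band=delta, tag=P}: tag is P — lacks this property, so Rejected.

Accepted, Rejected, Rejected, Rejected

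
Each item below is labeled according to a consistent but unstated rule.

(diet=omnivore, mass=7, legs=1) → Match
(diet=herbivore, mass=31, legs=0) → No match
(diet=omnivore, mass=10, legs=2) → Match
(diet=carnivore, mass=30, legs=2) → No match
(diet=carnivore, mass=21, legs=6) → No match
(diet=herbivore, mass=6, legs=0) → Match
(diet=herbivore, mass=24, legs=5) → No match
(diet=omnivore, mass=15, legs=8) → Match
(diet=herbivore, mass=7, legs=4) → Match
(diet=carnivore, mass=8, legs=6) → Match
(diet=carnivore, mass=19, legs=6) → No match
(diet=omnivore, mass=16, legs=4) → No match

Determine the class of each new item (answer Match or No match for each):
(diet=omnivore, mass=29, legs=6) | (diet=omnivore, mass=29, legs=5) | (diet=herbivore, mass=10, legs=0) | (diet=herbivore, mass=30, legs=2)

No match, No match, Match, No match

The pattern is that an item is 'Match' exactly when: mass ≤ 15.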